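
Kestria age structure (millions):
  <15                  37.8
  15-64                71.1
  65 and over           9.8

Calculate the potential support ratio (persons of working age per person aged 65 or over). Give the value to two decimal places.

Potential support ratio: 7.26

Potential support ratio = 71.1 / 9.8 = 7.26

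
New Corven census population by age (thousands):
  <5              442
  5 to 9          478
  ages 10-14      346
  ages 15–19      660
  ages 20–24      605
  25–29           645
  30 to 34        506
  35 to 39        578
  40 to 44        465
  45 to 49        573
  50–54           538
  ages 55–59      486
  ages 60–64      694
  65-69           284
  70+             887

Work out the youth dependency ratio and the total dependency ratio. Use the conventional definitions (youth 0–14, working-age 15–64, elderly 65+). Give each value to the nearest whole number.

Youth dependency ratio: 22
Total dependency ratio: 42

0–14: 442 + 478 + 346 = 1 266
15–64: 660 + 605 + 645 + 506 + 578 + 465 + 573 + 538 + 486 + 694 = 5 750
65+: 284 + 887 = 1 171
Youth dependency ratio = 1 266 / 5 750 × 100 = 22
Total dependency ratio = (1 266 + 1 171) / 5 750 × 100 = 2 437 / 5 750 × 100 = 42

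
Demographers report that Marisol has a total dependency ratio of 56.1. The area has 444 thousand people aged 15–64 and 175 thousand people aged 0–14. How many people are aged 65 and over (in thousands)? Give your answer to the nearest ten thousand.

Total dependency ratio = (youth + elderly) / working-age × 100
56.1 = (175 + E) / 444 × 100
⇒ 70

Aged 65 and over: 70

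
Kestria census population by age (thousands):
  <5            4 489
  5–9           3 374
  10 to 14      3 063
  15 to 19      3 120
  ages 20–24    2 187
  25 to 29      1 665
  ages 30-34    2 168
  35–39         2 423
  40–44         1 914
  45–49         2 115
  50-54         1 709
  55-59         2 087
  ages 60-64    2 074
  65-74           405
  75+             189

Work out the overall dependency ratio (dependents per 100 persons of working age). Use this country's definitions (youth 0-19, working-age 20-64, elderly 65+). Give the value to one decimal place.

Total dependency ratio: 79.8

0–19: 4 489 + 3 374 + 3 063 + 3 120 = 14 046
20–64: 2 187 + 1 665 + 2 168 + 2 423 + 1 914 + 2 115 + 1 709 + 2 087 + 2 074 = 18 342
65+: 405 + 189 = 594
Total dependency ratio = (14 046 + 594) / 18 342 × 100 = 14 640 / 18 342 × 100 = 79.8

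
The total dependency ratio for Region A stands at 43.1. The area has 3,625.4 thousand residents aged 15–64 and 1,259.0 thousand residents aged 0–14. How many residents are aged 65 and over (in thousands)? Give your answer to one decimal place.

Total dependency ratio = (youth + elderly) / working-age × 100
43.1 = (1,259.0 + E) / 3,625.4 × 100
⇒ 303.5

Aged 65 and over: 303.5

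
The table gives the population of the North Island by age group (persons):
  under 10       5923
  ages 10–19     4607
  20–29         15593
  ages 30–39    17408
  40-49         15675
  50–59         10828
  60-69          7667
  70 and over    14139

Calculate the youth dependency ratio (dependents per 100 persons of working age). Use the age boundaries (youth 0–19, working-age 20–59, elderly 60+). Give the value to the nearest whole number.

Youth dependency ratio: 18

0–19: 5923 + 4607 = 10530
20–59: 15593 + 17408 + 15675 + 10828 = 59504
60+: 7667 + 14139 = 21806
Youth dependency ratio = 10530 / 59504 × 100 = 18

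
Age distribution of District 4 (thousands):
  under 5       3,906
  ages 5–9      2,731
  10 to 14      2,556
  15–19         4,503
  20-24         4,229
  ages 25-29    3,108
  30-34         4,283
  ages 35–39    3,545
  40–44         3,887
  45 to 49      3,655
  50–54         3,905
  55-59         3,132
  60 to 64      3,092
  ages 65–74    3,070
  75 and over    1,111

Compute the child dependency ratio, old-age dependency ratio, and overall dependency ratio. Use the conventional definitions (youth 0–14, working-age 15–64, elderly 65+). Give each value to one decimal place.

0–14: 3,906 + 2,731 + 2,556 = 9,193
15–64: 4,503 + 4,229 + 3,108 + 4,283 + 3,545 + 3,887 + 3,655 + 3,905 + 3,132 + 3,092 = 37,339
65+: 3,070 + 1,111 = 4,181
Youth dependency ratio = 9,193 / 37,339 × 100 = 24.6
Old-age dependency ratio = 4,181 / 37,339 × 100 = 11.2
Total dependency ratio = (9,193 + 4,181) / 37,339 × 100 = 13,374 / 37,339 × 100 = 35.8

Youth dependency ratio: 24.6
Old-age dependency ratio: 11.2
Total dependency ratio: 35.8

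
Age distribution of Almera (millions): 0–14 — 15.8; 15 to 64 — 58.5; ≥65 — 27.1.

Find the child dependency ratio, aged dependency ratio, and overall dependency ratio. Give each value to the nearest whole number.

Youth dependency ratio: 27
Old-age dependency ratio: 46
Total dependency ratio: 73

Youth dependency ratio = 15.8 / 58.5 × 100 = 27
Old-age dependency ratio = 27.1 / 58.5 × 100 = 46
Total dependency ratio = (15.8 + 27.1) / 58.5 × 100 = 42.9 / 58.5 × 100 = 73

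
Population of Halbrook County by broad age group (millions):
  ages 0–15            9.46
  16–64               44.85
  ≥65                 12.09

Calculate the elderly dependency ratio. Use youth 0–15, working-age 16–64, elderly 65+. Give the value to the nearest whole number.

Old-age dependency ratio = 12.09 / 44.85 × 100 = 27

Old-age dependency ratio: 27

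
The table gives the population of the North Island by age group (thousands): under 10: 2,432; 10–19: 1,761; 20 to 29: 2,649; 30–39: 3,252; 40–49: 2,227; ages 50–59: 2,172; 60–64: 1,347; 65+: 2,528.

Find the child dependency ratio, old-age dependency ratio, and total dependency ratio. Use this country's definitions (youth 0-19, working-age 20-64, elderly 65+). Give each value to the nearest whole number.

0–19: 2,432 + 1,761 = 4,193
20–64: 2,649 + 3,252 + 2,227 + 2,172 + 1,347 = 11,647
65+: 2,528
Youth dependency ratio = 4,193 / 11,647 × 100 = 36
Old-age dependency ratio = 2,528 / 11,647 × 100 = 22
Total dependency ratio = (4,193 + 2,528) / 11,647 × 100 = 6,721 / 11,647 × 100 = 58

Youth dependency ratio: 36
Old-age dependency ratio: 22
Total dependency ratio: 58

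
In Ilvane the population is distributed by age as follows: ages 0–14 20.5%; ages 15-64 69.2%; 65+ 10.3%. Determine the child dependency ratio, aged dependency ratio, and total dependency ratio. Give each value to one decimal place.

Youth dependency ratio: 29.6
Old-age dependency ratio: 14.9
Total dependency ratio: 44.5

Youth dependency ratio = 20.5 / 69.2 × 100 = 29.6
Old-age dependency ratio = 10.3 / 69.2 × 100 = 14.9
Total dependency ratio = (20.5 + 10.3) / 69.2 × 100 = 30.8 / 69.2 × 100 = 44.5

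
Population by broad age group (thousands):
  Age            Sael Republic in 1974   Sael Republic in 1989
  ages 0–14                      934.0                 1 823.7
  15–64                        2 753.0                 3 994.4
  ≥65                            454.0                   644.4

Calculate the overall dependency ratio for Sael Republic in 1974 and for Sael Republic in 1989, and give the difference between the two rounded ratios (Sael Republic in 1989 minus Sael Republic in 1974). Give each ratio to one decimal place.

Sael Republic in 1974: (934.0 + 454.0) / 2 753.0 × 100 = 1 388.0 / 2 753.0 × 100 = 50.4
Sael Republic in 1989: (1 823.7 + 644.4) / 3 994.4 × 100 = 2 468.1 / 3 994.4 × 100 = 61.8

Sael Republic in 1974: 50.4
Sael Republic in 1989: 61.8
Difference: +11.4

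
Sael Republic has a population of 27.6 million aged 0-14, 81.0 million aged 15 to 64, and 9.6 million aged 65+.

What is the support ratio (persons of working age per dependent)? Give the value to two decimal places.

Support ratio = 81.0 / (27.6 + 9.6) = 81.0 / 37.2 = 2.18

Support ratio: 2.18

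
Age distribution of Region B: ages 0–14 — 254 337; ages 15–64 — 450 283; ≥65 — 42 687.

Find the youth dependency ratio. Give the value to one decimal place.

Youth dependency ratio: 56.5

Youth dependency ratio = 254 337 / 450 283 × 100 = 56.5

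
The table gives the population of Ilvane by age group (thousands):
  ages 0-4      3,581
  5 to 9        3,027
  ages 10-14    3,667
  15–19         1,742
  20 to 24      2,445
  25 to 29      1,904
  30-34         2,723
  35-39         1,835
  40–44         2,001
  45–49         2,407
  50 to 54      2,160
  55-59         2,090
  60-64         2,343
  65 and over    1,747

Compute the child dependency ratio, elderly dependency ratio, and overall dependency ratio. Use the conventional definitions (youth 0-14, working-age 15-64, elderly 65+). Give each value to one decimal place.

Youth dependency ratio: 47.5
Old-age dependency ratio: 8.1
Total dependency ratio: 55.5

0–14: 3,581 + 3,027 + 3,667 = 10,275
15–64: 1,742 + 2,445 + 1,904 + 2,723 + 1,835 + 2,001 + 2,407 + 2,160 + 2,090 + 2,343 = 21,650
65+: 1,747
Youth dependency ratio = 10,275 / 21,650 × 100 = 47.5
Old-age dependency ratio = 1,747 / 21,650 × 100 = 8.1
Total dependency ratio = (10,275 + 1,747) / 21,650 × 100 = 12,022 / 21,650 × 100 = 55.5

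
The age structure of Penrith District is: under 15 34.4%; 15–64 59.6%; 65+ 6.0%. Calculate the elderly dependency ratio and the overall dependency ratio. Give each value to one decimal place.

Old-age dependency ratio: 10.1
Total dependency ratio: 67.8

Old-age dependency ratio = 6.0 / 59.6 × 100 = 10.1
Total dependency ratio = (34.4 + 6.0) / 59.6 × 100 = 40.4 / 59.6 × 100 = 67.8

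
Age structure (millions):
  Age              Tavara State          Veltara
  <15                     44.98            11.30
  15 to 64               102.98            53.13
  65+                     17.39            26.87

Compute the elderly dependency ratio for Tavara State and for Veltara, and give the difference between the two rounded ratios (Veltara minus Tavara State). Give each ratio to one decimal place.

Tavara State: 17.39 / 102.98 × 100 = 16.9
Veltara: 26.87 / 53.13 × 100 = 50.6

Tavara State: 16.9
Veltara: 50.6
Difference: +33.7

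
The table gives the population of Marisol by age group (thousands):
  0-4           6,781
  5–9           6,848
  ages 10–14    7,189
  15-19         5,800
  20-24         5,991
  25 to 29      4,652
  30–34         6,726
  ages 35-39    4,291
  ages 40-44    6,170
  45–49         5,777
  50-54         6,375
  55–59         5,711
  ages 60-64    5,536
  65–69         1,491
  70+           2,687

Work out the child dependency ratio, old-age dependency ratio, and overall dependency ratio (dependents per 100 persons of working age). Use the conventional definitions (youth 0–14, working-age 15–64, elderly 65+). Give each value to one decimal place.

Youth dependency ratio: 36.5
Old-age dependency ratio: 7.3
Total dependency ratio: 43.8

0–14: 6,781 + 6,848 + 7,189 = 20,818
15–64: 5,800 + 5,991 + 4,652 + 6,726 + 4,291 + 6,170 + 5,777 + 6,375 + 5,711 + 5,536 = 57,029
65+: 1,491 + 2,687 = 4,178
Youth dependency ratio = 20,818 / 57,029 × 100 = 36.5
Old-age dependency ratio = 4,178 / 57,029 × 100 = 7.3
Total dependency ratio = (20,818 + 4,178) / 57,029 × 100 = 24,996 / 57,029 × 100 = 43.8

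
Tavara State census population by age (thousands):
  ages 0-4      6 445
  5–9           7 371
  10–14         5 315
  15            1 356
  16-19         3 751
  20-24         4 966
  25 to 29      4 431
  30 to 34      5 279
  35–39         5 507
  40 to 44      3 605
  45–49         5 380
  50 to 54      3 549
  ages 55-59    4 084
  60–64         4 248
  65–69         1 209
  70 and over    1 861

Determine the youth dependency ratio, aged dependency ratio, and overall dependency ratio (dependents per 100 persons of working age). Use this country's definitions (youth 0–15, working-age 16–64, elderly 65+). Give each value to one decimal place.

Youth dependency ratio: 45.7
Old-age dependency ratio: 6.9
Total dependency ratio: 52.6

0–15: 6 445 + 7 371 + 5 315 + 1 356 = 20 487
16–64: 3 751 + 4 966 + 4 431 + 5 279 + 5 507 + 3 605 + 5 380 + 3 549 + 4 084 + 4 248 = 44 800
65+: 1 209 + 1 861 = 3 070
Youth dependency ratio = 20 487 / 44 800 × 100 = 45.7
Old-age dependency ratio = 3 070 / 44 800 × 100 = 6.9
Total dependency ratio = (20 487 + 3 070) / 44 800 × 100 = 23 557 / 44 800 × 100 = 52.6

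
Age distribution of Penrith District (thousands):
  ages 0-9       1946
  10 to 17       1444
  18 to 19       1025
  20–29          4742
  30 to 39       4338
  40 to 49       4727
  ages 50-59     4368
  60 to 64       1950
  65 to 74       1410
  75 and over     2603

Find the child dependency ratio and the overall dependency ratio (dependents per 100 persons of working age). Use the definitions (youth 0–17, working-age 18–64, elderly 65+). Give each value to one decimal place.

0–17: 1946 + 1444 = 3390
18–64: 1025 + 4742 + 4338 + 4727 + 4368 + 1950 = 21150
65+: 1410 + 2603 = 4013
Youth dependency ratio = 3390 / 21150 × 100 = 16.0
Total dependency ratio = (3390 + 4013) / 21150 × 100 = 7403 / 21150 × 100 = 35.0

Youth dependency ratio: 16.0
Total dependency ratio: 35.0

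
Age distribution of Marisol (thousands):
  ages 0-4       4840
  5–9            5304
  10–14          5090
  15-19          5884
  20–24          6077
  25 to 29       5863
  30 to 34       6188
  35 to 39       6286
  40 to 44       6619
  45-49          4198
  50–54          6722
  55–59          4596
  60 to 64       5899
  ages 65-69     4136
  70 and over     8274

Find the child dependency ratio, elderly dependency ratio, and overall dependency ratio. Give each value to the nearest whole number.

0–14: 4840 + 5304 + 5090 = 15234
15–64: 5884 + 6077 + 5863 + 6188 + 6286 + 6619 + 4198 + 6722 + 4596 + 5899 = 58332
65+: 4136 + 8274 = 12410
Youth dependency ratio = 15234 / 58332 × 100 = 26
Old-age dependency ratio = 12410 / 58332 × 100 = 21
Total dependency ratio = (15234 + 12410) / 58332 × 100 = 27644 / 58332 × 100 = 47

Youth dependency ratio: 26
Old-age dependency ratio: 21
Total dependency ratio: 47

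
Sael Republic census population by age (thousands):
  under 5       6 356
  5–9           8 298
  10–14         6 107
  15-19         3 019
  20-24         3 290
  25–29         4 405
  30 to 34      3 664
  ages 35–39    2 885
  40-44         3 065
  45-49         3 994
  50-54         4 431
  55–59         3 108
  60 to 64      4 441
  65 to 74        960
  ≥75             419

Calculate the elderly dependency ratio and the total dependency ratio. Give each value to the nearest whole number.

Old-age dependency ratio: 4
Total dependency ratio: 61

0–14: 6 356 + 8 298 + 6 107 = 20 761
15–64: 3 019 + 3 290 + 4 405 + 3 664 + 2 885 + 3 065 + 3 994 + 4 431 + 3 108 + 4 441 = 36 302
65+: 960 + 419 = 1 379
Old-age dependency ratio = 1 379 / 36 302 × 100 = 4
Total dependency ratio = (20 761 + 1 379) / 36 302 × 100 = 22 140 / 36 302 × 100 = 61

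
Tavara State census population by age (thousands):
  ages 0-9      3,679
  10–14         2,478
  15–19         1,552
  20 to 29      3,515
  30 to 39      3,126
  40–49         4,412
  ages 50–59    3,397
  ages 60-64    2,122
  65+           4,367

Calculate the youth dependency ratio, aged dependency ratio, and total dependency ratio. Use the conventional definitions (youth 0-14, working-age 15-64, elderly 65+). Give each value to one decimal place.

0–14: 3,679 + 2,478 = 6,157
15–64: 1,552 + 3,515 + 3,126 + 4,412 + 3,397 + 2,122 = 18,124
65+: 4,367
Youth dependency ratio = 6,157 / 18,124 × 100 = 34.0
Old-age dependency ratio = 4,367 / 18,124 × 100 = 24.1
Total dependency ratio = (6,157 + 4,367) / 18,124 × 100 = 10,524 / 18,124 × 100 = 58.1

Youth dependency ratio: 34.0
Old-age dependency ratio: 24.1
Total dependency ratio: 58.1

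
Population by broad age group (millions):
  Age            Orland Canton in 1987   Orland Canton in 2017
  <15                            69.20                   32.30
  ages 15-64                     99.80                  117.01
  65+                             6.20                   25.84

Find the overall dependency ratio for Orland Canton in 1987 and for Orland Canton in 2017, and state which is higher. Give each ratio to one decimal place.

Orland Canton in 1987: (69.20 + 6.20) / 99.80 × 100 = 75.40 / 99.80 × 100 = 75.6
Orland Canton in 2017: (32.30 + 25.84) / 117.01 × 100 = 58.14 / 117.01 × 100 = 49.7

Orland Canton in 1987: 75.6
Orland Canton in 2017: 49.7
Higher: Orland Canton in 1987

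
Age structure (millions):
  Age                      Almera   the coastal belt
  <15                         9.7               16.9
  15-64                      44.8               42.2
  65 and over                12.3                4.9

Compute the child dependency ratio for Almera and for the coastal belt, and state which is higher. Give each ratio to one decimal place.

Almera: 21.7
the coastal belt: 40.0
Higher: the coastal belt

Almera: 9.7 / 44.8 × 100 = 21.7
the coastal belt: 16.9 / 42.2 × 100 = 40.0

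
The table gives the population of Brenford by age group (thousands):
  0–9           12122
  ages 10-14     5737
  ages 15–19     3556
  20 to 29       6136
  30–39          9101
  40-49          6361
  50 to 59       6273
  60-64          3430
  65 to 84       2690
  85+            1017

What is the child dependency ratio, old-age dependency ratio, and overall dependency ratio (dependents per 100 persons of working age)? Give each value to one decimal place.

0–14: 12122 + 5737 = 17859
15–64: 3556 + 6136 + 9101 + 6361 + 6273 + 3430 = 34857
65+: 2690 + 1017 = 3707
Youth dependency ratio = 17859 / 34857 × 100 = 51.2
Old-age dependency ratio = 3707 / 34857 × 100 = 10.6
Total dependency ratio = (17859 + 3707) / 34857 × 100 = 21566 / 34857 × 100 = 61.9

Youth dependency ratio: 51.2
Old-age dependency ratio: 10.6
Total dependency ratio: 61.9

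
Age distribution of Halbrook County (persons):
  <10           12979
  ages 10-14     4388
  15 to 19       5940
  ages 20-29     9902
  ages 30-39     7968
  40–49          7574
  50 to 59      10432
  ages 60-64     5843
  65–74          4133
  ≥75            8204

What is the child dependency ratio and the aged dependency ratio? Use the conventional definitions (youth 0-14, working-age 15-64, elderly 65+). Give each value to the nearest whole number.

Youth dependency ratio: 36
Old-age dependency ratio: 26

0–14: 12979 + 4388 = 17367
15–64: 5940 + 9902 + 7968 + 7574 + 10432 + 5843 = 47659
65+: 4133 + 8204 = 12337
Youth dependency ratio = 17367 / 47659 × 100 = 36
Old-age dependency ratio = 12337 / 47659 × 100 = 26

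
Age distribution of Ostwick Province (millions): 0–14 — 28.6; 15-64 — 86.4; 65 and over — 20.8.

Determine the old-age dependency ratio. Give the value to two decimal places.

Old-age dependency ratio = 20.8 / 86.4 × 100 = 24.07

Old-age dependency ratio: 24.07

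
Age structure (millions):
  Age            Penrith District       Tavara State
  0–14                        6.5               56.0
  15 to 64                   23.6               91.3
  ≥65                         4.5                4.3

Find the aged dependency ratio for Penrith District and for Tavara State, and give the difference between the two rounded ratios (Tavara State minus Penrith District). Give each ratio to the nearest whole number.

Penrith District: 19
Tavara State: 5
Difference: -14

Penrith District: 4.5 / 23.6 × 100 = 19
Tavara State: 4.3 / 91.3 × 100 = 5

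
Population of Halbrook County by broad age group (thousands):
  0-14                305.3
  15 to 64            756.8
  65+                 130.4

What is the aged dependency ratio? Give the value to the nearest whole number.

Old-age dependency ratio: 17

Old-age dependency ratio = 130.4 / 756.8 × 100 = 17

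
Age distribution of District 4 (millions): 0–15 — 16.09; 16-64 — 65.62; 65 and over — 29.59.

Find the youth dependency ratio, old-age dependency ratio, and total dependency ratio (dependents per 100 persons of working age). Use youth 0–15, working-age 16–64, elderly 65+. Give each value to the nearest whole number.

Youth dependency ratio = 16.09 / 65.62 × 100 = 25
Old-age dependency ratio = 29.59 / 65.62 × 100 = 45
Total dependency ratio = (16.09 + 29.59) / 65.62 × 100 = 45.68 / 65.62 × 100 = 70

Youth dependency ratio: 25
Old-age dependency ratio: 45
Total dependency ratio: 70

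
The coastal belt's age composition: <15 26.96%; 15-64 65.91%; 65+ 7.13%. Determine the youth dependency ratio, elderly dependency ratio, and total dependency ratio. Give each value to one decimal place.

Youth dependency ratio = 26.96 / 65.91 × 100 = 40.9
Old-age dependency ratio = 7.13 / 65.91 × 100 = 10.8
Total dependency ratio = (26.96 + 7.13) / 65.91 × 100 = 34.09 / 65.91 × 100 = 51.7

Youth dependency ratio: 40.9
Old-age dependency ratio: 10.8
Total dependency ratio: 51.7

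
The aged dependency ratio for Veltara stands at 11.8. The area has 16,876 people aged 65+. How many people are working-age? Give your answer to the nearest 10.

Old-age dependency ratio = elderly / working-age × 100
11.8 = 16,876 / W × 100
⇒ 143,020

Working-age: 143,020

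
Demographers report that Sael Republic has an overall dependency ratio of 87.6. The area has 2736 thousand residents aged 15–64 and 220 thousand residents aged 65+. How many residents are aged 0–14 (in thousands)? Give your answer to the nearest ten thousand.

Aged 0–14: 2180

Total dependency ratio = (youth + elderly) / working-age × 100
87.6 = (Y + 220) / 2736 × 100
⇒ 2180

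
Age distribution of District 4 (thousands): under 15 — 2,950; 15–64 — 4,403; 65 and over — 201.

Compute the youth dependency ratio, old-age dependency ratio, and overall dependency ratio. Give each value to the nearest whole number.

Youth dependency ratio: 67
Old-age dependency ratio: 5
Total dependency ratio: 72

Youth dependency ratio = 2,950 / 4,403 × 100 = 67
Old-age dependency ratio = 201 / 4,403 × 100 = 5
Total dependency ratio = (2,950 + 201) / 4,403 × 100 = 3,151 / 4,403 × 100 = 72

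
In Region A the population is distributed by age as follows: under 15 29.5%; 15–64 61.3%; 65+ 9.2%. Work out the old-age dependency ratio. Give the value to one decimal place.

Old-age dependency ratio = 9.2 / 61.3 × 100 = 15.0

Old-age dependency ratio: 15.0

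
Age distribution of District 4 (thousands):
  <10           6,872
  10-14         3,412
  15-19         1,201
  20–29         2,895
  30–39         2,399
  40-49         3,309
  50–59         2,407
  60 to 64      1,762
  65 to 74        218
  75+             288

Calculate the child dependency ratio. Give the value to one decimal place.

Youth dependency ratio: 73.6

0–14: 6,872 + 3,412 = 10,284
15–64: 1,201 + 2,895 + 2,399 + 3,309 + 2,407 + 1,762 = 13,973
65+: 218 + 288 = 506
Youth dependency ratio = 10,284 / 13,973 × 100 = 73.6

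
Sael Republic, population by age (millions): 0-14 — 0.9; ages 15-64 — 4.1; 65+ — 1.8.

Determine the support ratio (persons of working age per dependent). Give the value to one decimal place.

Support ratio = 4.1 / (0.9 + 1.8) = 4.1 / 2.7 = 1.5

Support ratio: 1.5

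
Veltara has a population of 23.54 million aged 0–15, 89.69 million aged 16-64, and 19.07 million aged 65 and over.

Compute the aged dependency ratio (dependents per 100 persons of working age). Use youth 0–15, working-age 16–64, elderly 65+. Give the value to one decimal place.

Old-age dependency ratio = 19.07 / 89.69 × 100 = 21.3

Old-age dependency ratio: 21.3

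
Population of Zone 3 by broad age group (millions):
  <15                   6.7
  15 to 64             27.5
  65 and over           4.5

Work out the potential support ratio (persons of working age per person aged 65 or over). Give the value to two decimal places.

Potential support ratio: 6.11

Potential support ratio = 27.5 / 4.5 = 6.11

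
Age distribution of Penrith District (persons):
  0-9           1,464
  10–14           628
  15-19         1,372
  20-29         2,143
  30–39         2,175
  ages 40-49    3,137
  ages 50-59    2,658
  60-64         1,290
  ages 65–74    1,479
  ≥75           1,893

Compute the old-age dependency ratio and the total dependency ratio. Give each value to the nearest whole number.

Old-age dependency ratio: 26
Total dependency ratio: 43

0–14: 1,464 + 628 = 2,092
15–64: 1,372 + 2,143 + 2,175 + 3,137 + 2,658 + 1,290 = 12,775
65+: 1,479 + 1,893 = 3,372
Old-age dependency ratio = 3,372 / 12,775 × 100 = 26
Total dependency ratio = (2,092 + 3,372) / 12,775 × 100 = 5,464 / 12,775 × 100 = 43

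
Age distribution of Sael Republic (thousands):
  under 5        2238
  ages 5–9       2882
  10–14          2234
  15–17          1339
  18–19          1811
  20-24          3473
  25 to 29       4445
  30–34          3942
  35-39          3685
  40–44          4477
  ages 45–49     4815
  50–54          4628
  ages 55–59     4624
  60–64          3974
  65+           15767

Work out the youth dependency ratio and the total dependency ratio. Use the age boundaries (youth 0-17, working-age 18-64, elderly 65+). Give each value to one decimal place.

0–17: 2238 + 2882 + 2234 + 1339 = 8693
18–64: 1811 + 3473 + 4445 + 3942 + 3685 + 4477 + 4815 + 4628 + 4624 + 3974 = 39874
65+: 15767
Youth dependency ratio = 8693 / 39874 × 100 = 21.8
Total dependency ratio = (8693 + 15767) / 39874 × 100 = 24460 / 39874 × 100 = 61.3

Youth dependency ratio: 21.8
Total dependency ratio: 61.3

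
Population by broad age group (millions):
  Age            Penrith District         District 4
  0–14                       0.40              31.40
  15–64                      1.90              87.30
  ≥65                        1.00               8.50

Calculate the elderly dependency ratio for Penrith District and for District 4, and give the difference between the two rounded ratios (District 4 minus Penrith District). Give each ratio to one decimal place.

Penrith District: 52.6
District 4: 9.7
Difference: -42.9

Penrith District: 1.00 / 1.90 × 100 = 52.6
District 4: 8.50 / 87.30 × 100 = 9.7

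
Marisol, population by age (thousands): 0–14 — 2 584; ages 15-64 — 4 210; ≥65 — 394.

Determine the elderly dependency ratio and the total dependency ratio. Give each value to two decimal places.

Old-age dependency ratio = 394 / 4 210 × 100 = 9.36
Total dependency ratio = (2 584 + 394) / 4 210 × 100 = 2 978 / 4 210 × 100 = 70.74

Old-age dependency ratio: 9.36
Total dependency ratio: 70.74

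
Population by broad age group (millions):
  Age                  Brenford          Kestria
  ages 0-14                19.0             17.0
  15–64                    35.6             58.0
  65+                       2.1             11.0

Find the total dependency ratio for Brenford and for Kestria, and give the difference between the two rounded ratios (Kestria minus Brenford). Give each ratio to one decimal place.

Brenford: 59.3
Kestria: 48.3
Difference: -11.0

Brenford: (19.0 + 2.1) / 35.6 × 100 = 21.1 / 35.6 × 100 = 59.3
Kestria: (17.0 + 11.0) / 58.0 × 100 = 28.0 / 58.0 × 100 = 48.3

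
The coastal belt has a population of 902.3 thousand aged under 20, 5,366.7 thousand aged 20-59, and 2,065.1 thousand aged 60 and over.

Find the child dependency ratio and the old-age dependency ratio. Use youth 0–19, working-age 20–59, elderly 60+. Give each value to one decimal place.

Youth dependency ratio: 16.8
Old-age dependency ratio: 38.5

Youth dependency ratio = 902.3 / 5,366.7 × 100 = 16.8
Old-age dependency ratio = 2,065.1 / 5,366.7 × 100 = 38.5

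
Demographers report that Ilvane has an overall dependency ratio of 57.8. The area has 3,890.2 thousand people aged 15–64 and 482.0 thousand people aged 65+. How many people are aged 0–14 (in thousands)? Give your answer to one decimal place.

Aged 0–14: 1,766.5

Total dependency ratio = (youth + elderly) / working-age × 100
57.8 = (Y + 482.0) / 3,890.2 × 100
⇒ 1,766.5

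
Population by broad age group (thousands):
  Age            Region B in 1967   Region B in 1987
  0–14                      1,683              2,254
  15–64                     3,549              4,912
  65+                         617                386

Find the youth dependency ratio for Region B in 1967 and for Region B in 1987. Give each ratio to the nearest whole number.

Region B in 1967: 47
Region B in 1987: 46

Region B in 1967: 1,683 / 3,549 × 100 = 47
Region B in 1987: 2,254 / 4,912 × 100 = 46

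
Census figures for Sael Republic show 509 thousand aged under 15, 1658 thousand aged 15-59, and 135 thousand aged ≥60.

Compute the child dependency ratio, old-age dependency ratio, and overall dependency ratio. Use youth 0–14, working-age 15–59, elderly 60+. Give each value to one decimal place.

Youth dependency ratio = 509 / 1658 × 100 = 30.7
Old-age dependency ratio = 135 / 1658 × 100 = 8.1
Total dependency ratio = (509 + 135) / 1658 × 100 = 644 / 1658 × 100 = 38.8

Youth dependency ratio: 30.7
Old-age dependency ratio: 8.1
Total dependency ratio: 38.8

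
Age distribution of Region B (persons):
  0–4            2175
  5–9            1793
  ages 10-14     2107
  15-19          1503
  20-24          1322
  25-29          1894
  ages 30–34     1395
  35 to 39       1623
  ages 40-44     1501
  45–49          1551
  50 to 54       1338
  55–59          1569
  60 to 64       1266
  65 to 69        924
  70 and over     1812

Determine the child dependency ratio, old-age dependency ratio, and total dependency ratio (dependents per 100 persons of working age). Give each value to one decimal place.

0–14: 2175 + 1793 + 2107 = 6075
15–64: 1503 + 1322 + 1894 + 1395 + 1623 + 1501 + 1551 + 1338 + 1569 + 1266 = 14962
65+: 924 + 1812 = 2736
Youth dependency ratio = 6075 / 14962 × 100 = 40.6
Old-age dependency ratio = 2736 / 14962 × 100 = 18.3
Total dependency ratio = (6075 + 2736) / 14962 × 100 = 8811 / 14962 × 100 = 58.9

Youth dependency ratio: 40.6
Old-age dependency ratio: 18.3
Total dependency ratio: 58.9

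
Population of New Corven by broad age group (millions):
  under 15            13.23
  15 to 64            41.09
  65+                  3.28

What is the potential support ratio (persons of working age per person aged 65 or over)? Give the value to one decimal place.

Potential support ratio = 41.09 / 3.28 = 12.5

Potential support ratio: 12.5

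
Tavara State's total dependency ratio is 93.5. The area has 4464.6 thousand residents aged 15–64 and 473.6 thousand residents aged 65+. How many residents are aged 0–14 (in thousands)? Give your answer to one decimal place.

Aged 0–14: 3700.8

Total dependency ratio = (youth + elderly) / working-age × 100
93.5 = (Y + 473.6) / 4464.6 × 100
⇒ 3700.8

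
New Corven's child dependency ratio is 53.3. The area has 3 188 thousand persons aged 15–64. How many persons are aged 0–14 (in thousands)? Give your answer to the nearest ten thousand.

Aged 0–14: 1 700

Youth dependency ratio = youth / working-age × 100
53.3 = Y / 3 188 × 100
⇒ 1 700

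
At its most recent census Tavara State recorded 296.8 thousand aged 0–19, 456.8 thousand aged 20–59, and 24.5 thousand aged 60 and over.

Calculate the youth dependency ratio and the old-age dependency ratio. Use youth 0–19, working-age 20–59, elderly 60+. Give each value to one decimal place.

Youth dependency ratio: 65.0
Old-age dependency ratio: 5.4

Youth dependency ratio = 296.8 / 456.8 × 100 = 65.0
Old-age dependency ratio = 24.5 / 456.8 × 100 = 5.4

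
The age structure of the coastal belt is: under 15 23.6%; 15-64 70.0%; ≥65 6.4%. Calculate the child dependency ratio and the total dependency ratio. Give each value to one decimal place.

Youth dependency ratio = 23.6 / 70.0 × 100 = 33.7
Total dependency ratio = (23.6 + 6.4) / 70.0 × 100 = 30.0 / 70.0 × 100 = 42.9

Youth dependency ratio: 33.7
Total dependency ratio: 42.9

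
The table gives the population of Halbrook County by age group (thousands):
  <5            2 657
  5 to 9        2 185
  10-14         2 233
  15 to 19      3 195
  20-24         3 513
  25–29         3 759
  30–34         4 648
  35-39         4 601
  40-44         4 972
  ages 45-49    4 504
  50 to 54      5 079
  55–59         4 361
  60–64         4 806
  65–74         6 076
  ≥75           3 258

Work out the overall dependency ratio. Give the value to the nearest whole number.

Total dependency ratio: 38

0–14: 2 657 + 2 185 + 2 233 = 7 075
15–64: 3 195 + 3 513 + 3 759 + 4 648 + 4 601 + 4 972 + 4 504 + 5 079 + 4 361 + 4 806 = 43 438
65+: 6 076 + 3 258 = 9 334
Total dependency ratio = (7 075 + 9 334) / 43 438 × 100 = 16 409 / 43 438 × 100 = 38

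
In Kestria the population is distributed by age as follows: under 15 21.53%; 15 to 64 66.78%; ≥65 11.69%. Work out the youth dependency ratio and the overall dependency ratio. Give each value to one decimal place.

Youth dependency ratio = 21.53 / 66.78 × 100 = 32.2
Total dependency ratio = (21.53 + 11.69) / 66.78 × 100 = 33.22 / 66.78 × 100 = 49.7

Youth dependency ratio: 32.2
Total dependency ratio: 49.7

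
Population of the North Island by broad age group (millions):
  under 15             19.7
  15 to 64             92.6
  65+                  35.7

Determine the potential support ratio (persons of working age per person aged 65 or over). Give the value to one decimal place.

Potential support ratio: 2.6

Potential support ratio = 92.6 / 35.7 = 2.6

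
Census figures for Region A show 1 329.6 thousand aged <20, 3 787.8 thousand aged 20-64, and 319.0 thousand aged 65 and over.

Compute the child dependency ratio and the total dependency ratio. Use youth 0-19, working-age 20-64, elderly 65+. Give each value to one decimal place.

Youth dependency ratio = 1 329.6 / 3 787.8 × 100 = 35.1
Total dependency ratio = (1 329.6 + 319.0) / 3 787.8 × 100 = 1 648.6 / 3 787.8 × 100 = 43.5

Youth dependency ratio: 35.1
Total dependency ratio: 43.5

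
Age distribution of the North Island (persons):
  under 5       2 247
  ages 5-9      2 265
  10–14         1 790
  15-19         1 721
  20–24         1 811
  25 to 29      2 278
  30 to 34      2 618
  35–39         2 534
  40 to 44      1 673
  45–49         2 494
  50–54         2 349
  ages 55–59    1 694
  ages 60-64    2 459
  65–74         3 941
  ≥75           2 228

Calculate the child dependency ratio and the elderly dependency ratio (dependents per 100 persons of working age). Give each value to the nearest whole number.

0–14: 2 247 + 2 265 + 1 790 = 6 302
15–64: 1 721 + 1 811 + 2 278 + 2 618 + 2 534 + 1 673 + 2 494 + 2 349 + 1 694 + 2 459 = 21 631
65+: 3 941 + 2 228 = 6 169
Youth dependency ratio = 6 302 / 21 631 × 100 = 29
Old-age dependency ratio = 6 169 / 21 631 × 100 = 29

Youth dependency ratio: 29
Old-age dependency ratio: 29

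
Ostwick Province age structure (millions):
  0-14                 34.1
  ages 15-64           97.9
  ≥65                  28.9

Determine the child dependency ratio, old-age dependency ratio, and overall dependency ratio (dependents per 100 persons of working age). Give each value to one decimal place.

Youth dependency ratio = 34.1 / 97.9 × 100 = 34.8
Old-age dependency ratio = 28.9 / 97.9 × 100 = 29.5
Total dependency ratio = (34.1 + 28.9) / 97.9 × 100 = 63.0 / 97.9 × 100 = 64.4

Youth dependency ratio: 34.8
Old-age dependency ratio: 29.5
Total dependency ratio: 64.4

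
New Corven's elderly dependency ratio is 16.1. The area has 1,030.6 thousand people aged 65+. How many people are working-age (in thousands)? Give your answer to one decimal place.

Working-age: 6,401.2

Old-age dependency ratio = elderly / working-age × 100
16.1 = 1,030.6 / W × 100
⇒ 6,401.2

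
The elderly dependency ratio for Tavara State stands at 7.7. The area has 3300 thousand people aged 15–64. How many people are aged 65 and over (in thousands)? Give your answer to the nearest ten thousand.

Old-age dependency ratio = elderly / working-age × 100
7.7 = E / 3300 × 100
⇒ 250

Aged 65 and over: 250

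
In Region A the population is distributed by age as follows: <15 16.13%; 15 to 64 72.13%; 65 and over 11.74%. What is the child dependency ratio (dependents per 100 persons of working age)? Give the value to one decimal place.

Youth dependency ratio = 16.13 / 72.13 × 100 = 22.4

Youth dependency ratio: 22.4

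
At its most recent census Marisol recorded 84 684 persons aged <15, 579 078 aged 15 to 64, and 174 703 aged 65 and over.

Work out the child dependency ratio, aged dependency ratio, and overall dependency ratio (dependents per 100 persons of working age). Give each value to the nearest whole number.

Youth dependency ratio = 84 684 / 579 078 × 100 = 15
Old-age dependency ratio = 174 703 / 579 078 × 100 = 30
Total dependency ratio = (84 684 + 174 703) / 579 078 × 100 = 259 387 / 579 078 × 100 = 45

Youth dependency ratio: 15
Old-age dependency ratio: 30
Total dependency ratio: 45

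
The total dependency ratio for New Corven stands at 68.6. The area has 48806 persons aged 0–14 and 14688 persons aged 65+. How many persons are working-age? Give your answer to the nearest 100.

Working-age: 92600

Total dependency ratio = (youth + elderly) / working-age × 100
68.6 = (48806 + 14688) / W × 100
⇒ 92600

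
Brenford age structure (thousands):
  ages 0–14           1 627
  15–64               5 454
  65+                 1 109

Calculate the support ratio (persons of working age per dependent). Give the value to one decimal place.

Support ratio = 5 454 / (1 627 + 1 109) = 5 454 / 2 736 = 2.0

Support ratio: 2.0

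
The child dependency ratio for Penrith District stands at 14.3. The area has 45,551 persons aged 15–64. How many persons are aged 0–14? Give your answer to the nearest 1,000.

Youth dependency ratio = youth / working-age × 100
14.3 = Y / 45,551 × 100
⇒ 7,000

Aged 0–14: 7,000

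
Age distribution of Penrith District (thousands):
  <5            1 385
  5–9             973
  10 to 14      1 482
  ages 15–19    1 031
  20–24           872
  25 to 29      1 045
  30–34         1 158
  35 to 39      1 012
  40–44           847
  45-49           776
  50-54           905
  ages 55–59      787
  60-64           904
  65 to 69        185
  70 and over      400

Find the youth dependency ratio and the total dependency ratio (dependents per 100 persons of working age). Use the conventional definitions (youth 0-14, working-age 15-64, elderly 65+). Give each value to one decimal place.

0–14: 1 385 + 973 + 1 482 = 3 840
15–64: 1 031 + 872 + 1 045 + 1 158 + 1 012 + 847 + 776 + 905 + 787 + 904 = 9 337
65+: 185 + 400 = 585
Youth dependency ratio = 3 840 / 9 337 × 100 = 41.1
Total dependency ratio = (3 840 + 585) / 9 337 × 100 = 4 425 / 9 337 × 100 = 47.4

Youth dependency ratio: 41.1
Total dependency ratio: 47.4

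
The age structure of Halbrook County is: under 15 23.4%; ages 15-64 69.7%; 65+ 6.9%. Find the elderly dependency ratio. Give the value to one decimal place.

Old-age dependency ratio: 9.9

Old-age dependency ratio = 6.9 / 69.7 × 100 = 9.9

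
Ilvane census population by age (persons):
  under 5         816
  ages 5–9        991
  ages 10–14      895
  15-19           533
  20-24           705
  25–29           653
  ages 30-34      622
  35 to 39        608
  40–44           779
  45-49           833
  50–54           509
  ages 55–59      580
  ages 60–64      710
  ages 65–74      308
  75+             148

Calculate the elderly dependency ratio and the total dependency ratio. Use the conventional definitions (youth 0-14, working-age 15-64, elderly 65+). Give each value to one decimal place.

Old-age dependency ratio: 7.0
Total dependency ratio: 48.3

0–14: 816 + 991 + 895 = 2,702
15–64: 533 + 705 + 653 + 622 + 608 + 779 + 833 + 509 + 580 + 710 = 6,532
65+: 308 + 148 = 456
Old-age dependency ratio = 456 / 6,532 × 100 = 7.0
Total dependency ratio = (2,702 + 456) / 6,532 × 100 = 3,158 / 6,532 × 100 = 48.3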